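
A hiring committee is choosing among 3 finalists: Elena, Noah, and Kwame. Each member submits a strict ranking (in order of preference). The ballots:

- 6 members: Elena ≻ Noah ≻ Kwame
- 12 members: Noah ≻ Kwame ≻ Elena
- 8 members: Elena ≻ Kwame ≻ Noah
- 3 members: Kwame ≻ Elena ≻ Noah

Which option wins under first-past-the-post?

Elena

First-place votes: Elena 14, Noah 12, Kwame 3.
Elena has the most first-place votes.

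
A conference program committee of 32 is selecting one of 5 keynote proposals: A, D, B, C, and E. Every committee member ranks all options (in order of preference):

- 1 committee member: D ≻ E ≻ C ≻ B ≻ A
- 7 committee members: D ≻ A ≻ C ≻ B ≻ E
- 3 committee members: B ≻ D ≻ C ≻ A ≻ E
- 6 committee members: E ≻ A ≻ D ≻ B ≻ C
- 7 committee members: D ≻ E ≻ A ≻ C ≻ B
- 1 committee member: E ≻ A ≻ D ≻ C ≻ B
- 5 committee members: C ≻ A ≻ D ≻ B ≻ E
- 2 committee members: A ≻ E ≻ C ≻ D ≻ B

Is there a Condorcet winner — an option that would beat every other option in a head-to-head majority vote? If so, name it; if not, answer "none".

D vs A: 18–14 for D.
D vs B: 29–3 for D.
D vs C: 25–7 for D.
D vs E: 23–9 for D.
D beats every other option head-to-head.

D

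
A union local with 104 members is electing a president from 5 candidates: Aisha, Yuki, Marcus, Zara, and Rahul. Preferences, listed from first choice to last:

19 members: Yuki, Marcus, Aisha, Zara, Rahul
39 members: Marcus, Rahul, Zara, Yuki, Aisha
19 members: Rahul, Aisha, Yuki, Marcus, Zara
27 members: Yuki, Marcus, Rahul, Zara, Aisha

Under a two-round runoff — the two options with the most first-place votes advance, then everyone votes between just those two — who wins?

Round 1 first-place votes: Aisha 0, Yuki 46, Marcus 39, Zara 0, Rahul 19.
Yuki and Marcus advance.
Runoff: Yuki is preferred to Marcus by 65 voters; Marcus by 39.
Yuki wins the runoff.

Yuki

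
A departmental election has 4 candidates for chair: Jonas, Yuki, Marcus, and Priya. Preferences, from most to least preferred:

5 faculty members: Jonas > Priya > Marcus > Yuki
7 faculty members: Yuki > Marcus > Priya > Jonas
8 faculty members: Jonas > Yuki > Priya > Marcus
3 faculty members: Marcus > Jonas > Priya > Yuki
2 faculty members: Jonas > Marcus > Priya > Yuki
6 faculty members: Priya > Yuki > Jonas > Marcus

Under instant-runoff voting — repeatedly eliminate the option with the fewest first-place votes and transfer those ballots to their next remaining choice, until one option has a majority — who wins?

Jonas

Round 1: Jonas 15, Yuki 7, Marcus 3, Priya 6. Eliminate Marcus.
Round 2: Jonas 18, Yuki 7, Priya 6. Jonas has a majority.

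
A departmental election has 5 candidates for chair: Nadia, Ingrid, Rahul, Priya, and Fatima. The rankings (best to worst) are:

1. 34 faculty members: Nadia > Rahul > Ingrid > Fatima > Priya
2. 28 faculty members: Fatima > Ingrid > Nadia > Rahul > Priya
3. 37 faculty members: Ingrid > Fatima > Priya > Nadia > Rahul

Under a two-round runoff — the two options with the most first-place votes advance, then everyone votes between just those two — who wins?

Ingrid

Round 1 first-place votes: Nadia 34, Ingrid 37, Rahul 0, Priya 0, Fatima 28.
Ingrid and Nadia advance.
Runoff: Ingrid is preferred to Nadia by 65 voters; Nadia by 34.
Ingrid wins the runoff.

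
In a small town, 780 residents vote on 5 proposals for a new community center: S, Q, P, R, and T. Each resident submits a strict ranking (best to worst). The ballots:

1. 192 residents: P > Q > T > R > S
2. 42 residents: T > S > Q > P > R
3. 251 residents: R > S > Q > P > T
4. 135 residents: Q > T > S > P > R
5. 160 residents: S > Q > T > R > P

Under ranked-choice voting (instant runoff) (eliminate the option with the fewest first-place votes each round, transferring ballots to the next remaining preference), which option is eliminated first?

Round 1: S 160, Q 135, P 192, R 251, T 42. Eliminate T.

T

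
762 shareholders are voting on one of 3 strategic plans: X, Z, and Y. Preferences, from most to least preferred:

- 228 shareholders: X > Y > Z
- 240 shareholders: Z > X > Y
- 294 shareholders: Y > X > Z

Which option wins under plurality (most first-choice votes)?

First-place votes: X 228, Z 240, Y 294.
Y has the most first-place votes.

Y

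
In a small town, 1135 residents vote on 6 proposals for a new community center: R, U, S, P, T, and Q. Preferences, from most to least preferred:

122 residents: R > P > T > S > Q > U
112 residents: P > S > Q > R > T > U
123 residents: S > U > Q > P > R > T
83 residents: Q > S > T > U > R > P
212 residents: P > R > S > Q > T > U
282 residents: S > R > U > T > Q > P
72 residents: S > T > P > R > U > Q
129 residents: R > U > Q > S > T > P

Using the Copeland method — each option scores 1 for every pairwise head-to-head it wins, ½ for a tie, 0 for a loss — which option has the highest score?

S

R: beats U, P, T, and Q; loses to S → score 4.
U: beats P and Q; loses to R, S, and T → score 2.
S: beats R, U, P, T, and Q → score 5.
P: beats T; loses to R, U, S, and Q → score 1.
T: beats U; loses to R, S, P, and Q → score 1.
Q: beats P and T; loses to R, U, and S → score 2.
S has the best pairwise record.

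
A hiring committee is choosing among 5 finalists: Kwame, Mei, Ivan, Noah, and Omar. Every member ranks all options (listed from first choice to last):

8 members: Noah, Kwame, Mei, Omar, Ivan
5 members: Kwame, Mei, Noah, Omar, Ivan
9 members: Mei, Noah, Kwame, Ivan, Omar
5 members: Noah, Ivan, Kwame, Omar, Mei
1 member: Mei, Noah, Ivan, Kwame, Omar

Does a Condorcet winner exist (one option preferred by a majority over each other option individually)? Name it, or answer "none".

none

Checking pairwise contests:
Noah beats Kwame 23–5.
Kwame beats Mei 18–10.
Kwame beats Ivan 22–6.
Mei beats Noah 15–13.
Kwame beats Omar 28–0.
Every option loses at least one head-to-head, so there is no Condorcet winner.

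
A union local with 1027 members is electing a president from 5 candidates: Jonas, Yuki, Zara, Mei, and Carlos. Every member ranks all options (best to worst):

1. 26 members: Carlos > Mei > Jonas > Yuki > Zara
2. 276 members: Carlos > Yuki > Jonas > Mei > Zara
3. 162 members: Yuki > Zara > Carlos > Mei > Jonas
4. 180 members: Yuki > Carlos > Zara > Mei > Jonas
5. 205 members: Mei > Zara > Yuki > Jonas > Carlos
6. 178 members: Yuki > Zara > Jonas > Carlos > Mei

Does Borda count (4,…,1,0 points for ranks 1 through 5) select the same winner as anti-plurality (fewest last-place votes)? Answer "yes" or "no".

Borda — scores: Jonas 1165, Yuki 3344, Zara 1995, Mei 1516, Carlos 2250. Winner: Yuki.
Anti-plurality — last-place votes: Jonas 342, Yuki 0, Zara 302, Mei 178, Carlos 205. Winner: Yuki.
The two methods agree.

yes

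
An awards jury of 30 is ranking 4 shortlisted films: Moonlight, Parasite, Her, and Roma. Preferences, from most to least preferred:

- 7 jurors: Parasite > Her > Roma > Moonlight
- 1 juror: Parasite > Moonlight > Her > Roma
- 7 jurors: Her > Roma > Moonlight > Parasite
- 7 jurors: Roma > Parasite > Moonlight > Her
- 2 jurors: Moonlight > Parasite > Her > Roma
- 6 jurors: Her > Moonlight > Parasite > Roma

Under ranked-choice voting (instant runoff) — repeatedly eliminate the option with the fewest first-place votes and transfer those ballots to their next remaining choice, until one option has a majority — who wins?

Parasite

Round 1: Moonlight 2, Parasite 8, Her 13, Roma 7. Eliminate Moonlight.
Round 2: Parasite 10, Her 13, Roma 7. Eliminate Roma.
Round 3: Parasite 17, Her 13. Parasite has a majority.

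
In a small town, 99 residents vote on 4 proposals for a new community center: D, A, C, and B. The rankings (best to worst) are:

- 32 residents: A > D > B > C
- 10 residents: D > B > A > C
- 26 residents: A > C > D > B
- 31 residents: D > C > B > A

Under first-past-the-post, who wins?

A

First-place votes: D 41, A 58, C 0, B 0.
A has the most first-place votes.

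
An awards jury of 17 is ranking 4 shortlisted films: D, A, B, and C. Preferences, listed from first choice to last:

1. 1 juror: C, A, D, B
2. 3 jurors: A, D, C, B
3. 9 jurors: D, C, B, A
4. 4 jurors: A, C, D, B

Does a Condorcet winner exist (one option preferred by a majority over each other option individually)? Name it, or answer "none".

D vs A: 9–8 for D.
D vs B: 17–0 for D.
D vs C: 12–5 for D.
D beats every other option head-to-head.

D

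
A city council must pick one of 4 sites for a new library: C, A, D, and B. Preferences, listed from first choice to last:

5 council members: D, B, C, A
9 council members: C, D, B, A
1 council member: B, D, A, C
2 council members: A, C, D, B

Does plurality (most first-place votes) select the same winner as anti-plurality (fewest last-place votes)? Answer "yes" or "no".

Plurality — first-place votes: C 9, A 2, D 5, B 1. Winner: C.
Anti-plurality — last-place votes: C 1, A 14, D 0, B 2. Winner: D.
The two methods disagree.

no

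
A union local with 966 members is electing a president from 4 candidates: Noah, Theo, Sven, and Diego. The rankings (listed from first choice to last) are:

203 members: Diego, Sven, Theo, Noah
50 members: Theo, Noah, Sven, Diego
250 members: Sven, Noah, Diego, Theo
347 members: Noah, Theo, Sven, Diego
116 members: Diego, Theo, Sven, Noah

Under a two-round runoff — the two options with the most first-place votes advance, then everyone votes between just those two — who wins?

Round 1 first-place votes: Noah 347, Theo 50, Sven 250, Diego 319.
Noah and Diego advance.
Runoff: Noah is preferred to Diego by 647 voters; Diego by 319.
Noah wins the runoff.

Noah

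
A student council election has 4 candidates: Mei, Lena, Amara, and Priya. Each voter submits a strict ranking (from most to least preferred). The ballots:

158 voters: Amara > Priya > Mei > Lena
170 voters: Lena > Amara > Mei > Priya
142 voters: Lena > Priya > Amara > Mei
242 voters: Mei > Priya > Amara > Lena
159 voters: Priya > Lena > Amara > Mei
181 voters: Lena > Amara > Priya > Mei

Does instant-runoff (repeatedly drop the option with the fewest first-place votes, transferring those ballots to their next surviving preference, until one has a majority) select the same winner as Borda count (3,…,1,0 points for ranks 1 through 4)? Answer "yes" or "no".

no

Instant-runoff — R1 Mei 242, Lena 493, Amara 158, Priya 159 (Amara out); R2 Mei 242, Lena 493, Priya 317 (Mei out); R3 Lena 493, Priya 559 (Priya winner). Winner: Priya.
Borda — scores: Mei 1054, Lena 1797, Amara 1719, Priya 1742. Winner: Lena.
The two methods disagree.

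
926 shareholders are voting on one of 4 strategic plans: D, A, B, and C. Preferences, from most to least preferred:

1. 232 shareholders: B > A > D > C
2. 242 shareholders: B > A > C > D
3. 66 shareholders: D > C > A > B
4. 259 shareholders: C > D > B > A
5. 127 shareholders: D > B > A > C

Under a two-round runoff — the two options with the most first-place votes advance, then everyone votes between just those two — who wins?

B

Round 1 first-place votes: D 193, A 0, B 474, C 259.
B and C advance.
Runoff: B is preferred to C by 601 voters; C by 325.
B wins the runoff.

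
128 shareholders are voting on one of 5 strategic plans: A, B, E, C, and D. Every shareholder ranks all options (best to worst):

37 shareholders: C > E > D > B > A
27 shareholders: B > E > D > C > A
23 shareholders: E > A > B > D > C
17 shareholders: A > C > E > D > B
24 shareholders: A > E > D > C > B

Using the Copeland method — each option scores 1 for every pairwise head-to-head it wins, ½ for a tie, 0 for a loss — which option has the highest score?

E

A: ties B, C, and D; loses to E → score 1.5.
B: ties A; loses to E, C, and D → score 0.5.
E: beats A, B, C, and D → score 4.
C: beats B; ties A; loses to E and D → score 1.5.
D: beats B and C; ties A; loses to E → score 2.5.
E has the best pairwise record.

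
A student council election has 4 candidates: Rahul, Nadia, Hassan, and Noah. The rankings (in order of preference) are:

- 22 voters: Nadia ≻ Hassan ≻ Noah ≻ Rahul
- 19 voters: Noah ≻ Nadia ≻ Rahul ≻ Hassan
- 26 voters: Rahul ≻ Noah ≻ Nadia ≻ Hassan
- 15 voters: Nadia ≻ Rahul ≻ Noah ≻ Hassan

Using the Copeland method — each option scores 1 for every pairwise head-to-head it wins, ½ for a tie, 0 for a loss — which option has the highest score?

Rahul: beats Hassan; ties Noah; loses to Nadia → score 1.5.
Nadia: beats Rahul and Hassan; loses to Noah → score 2.
Hassan: loses to Rahul, Nadia, and Noah → score 0.
Noah: beats Nadia and Hassan; ties Rahul → score 2.5.
Noah has the best pairwise record.

Noah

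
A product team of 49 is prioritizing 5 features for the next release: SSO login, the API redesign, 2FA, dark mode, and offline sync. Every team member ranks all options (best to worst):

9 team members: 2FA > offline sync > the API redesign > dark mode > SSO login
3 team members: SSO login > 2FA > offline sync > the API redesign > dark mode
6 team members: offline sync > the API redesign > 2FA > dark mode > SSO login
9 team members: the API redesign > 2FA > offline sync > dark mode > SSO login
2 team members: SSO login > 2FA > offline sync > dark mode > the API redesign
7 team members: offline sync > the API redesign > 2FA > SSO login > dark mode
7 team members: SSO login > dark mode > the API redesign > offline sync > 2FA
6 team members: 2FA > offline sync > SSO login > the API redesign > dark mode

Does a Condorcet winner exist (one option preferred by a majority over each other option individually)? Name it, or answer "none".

none

Checking pairwise contests:
the API redesign beats SSO login 31–18.
offline sync beats the API redesign 33–16.
the API redesign beats 2FA 29–20.
SSO login beats dark mode 25–24.
2FA beats offline sync 29–20.
Every option loses at least one head-to-head, so there is no Condorcet winner.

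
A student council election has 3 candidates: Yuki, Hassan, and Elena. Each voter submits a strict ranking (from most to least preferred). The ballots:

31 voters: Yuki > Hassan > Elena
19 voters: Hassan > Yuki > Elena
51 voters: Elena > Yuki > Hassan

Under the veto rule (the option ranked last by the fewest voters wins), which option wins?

Yuki

Last-place votes: Yuki 0, Hassan 51, Elena 50.
Yuki is ranked last by the fewest voters, so Yuki wins.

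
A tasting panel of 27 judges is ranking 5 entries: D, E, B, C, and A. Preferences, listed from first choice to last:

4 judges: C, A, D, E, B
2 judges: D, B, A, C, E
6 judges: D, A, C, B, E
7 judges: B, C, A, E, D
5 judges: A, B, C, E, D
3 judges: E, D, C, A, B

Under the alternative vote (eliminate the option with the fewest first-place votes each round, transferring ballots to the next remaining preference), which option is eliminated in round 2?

C

Round 1: D 8, E 3, B 7, C 4, A 5. Eliminate E.
Round 2: D 11, B 7, C 4, A 5. Eliminate C.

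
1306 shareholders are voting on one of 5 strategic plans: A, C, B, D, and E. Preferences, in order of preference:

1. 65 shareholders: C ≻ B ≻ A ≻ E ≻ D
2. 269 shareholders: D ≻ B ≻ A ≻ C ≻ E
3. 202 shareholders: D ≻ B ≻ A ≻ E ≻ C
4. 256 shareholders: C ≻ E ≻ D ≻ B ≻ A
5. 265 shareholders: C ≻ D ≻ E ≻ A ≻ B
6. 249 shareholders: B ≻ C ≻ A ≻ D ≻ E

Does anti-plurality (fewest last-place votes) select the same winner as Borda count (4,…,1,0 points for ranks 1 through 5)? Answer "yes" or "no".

yes

Anti-plurality — last-place votes: A 256, C 202, B 265, D 65, E 518. Winner: D.
Borda — scores: A 1835, C 3360, B 2860, D 3440, E 1565. Winner: D.
The two methods agree.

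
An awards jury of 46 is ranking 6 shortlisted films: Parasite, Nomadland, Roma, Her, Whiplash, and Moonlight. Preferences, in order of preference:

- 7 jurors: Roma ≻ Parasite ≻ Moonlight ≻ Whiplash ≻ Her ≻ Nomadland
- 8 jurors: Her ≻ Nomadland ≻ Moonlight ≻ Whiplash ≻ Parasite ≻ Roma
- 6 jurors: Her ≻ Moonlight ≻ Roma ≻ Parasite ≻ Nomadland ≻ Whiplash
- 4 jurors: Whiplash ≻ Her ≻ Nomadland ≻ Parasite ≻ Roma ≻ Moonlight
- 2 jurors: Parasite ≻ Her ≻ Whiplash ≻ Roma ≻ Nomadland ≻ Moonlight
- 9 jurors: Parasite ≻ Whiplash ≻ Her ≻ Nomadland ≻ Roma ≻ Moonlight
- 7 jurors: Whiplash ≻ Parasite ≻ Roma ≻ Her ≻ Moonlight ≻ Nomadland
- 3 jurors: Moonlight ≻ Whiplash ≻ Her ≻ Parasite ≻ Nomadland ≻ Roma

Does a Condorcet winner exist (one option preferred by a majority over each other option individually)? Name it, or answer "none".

Parasite

Parasite vs Nomadland: 34–12 for Parasite.
Parasite vs Roma: 33–13 for Parasite.
Parasite vs Her: 25–21 for Parasite.
Parasite vs Whiplash: 24–22 for Parasite.
Parasite vs Moonlight: 29–17 for Parasite.
Parasite beats every other option head-to-head.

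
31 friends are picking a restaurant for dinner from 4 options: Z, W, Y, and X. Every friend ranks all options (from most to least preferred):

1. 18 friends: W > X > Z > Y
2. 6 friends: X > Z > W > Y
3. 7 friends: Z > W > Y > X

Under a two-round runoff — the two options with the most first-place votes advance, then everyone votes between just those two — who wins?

W

Round 1 first-place votes: Z 7, W 18, Y 0, X 6.
W and Z advance.
Runoff: W is preferred to Z by 18 voters; Z by 13.
W wins the runoff.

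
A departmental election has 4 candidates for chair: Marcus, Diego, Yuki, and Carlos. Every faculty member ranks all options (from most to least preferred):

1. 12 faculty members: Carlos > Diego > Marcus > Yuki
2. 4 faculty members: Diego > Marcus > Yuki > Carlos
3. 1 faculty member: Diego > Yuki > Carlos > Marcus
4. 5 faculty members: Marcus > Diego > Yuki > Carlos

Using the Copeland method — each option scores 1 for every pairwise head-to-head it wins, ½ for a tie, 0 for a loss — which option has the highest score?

Marcus: beats Yuki; loses to Diego and Carlos → score 1.
Diego: beats Marcus and Yuki; loses to Carlos → score 2.
Yuki: loses to Marcus, Diego, and Carlos → score 0.
Carlos: beats Marcus, Diego, and Yuki → score 3.
Carlos has the best pairwise record.

Carlos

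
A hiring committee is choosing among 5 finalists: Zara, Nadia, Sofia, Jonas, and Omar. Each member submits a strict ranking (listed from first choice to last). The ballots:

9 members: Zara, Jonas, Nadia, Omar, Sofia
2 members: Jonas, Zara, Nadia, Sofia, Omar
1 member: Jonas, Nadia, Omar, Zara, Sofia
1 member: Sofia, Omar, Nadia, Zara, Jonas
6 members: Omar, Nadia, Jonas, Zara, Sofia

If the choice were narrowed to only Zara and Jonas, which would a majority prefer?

Voters preferring Zara to Jonas: 10; preferring Jonas to Zara: 9.
Zara wins the head-to-head.

Zara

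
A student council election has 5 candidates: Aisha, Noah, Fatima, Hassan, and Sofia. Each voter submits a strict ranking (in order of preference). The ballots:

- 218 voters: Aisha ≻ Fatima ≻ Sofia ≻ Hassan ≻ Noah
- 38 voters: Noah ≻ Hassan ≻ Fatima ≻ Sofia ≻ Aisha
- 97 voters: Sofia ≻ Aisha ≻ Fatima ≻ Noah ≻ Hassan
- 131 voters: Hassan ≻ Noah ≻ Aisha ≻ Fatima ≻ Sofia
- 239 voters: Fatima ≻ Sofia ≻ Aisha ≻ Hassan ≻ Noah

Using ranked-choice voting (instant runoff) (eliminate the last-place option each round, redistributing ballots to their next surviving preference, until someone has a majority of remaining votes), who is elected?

Round 1: Aisha 218, Noah 38, Fatima 239, Hassan 131, Sofia 97. Eliminate Noah.
Round 2: Aisha 218, Fatima 239, Hassan 169, Sofia 97. Eliminate Sofia.
Round 3: Aisha 315, Fatima 239, Hassan 169. Eliminate Hassan.
Round 4: Aisha 446, Fatima 277. Aisha has a majority.

Aisha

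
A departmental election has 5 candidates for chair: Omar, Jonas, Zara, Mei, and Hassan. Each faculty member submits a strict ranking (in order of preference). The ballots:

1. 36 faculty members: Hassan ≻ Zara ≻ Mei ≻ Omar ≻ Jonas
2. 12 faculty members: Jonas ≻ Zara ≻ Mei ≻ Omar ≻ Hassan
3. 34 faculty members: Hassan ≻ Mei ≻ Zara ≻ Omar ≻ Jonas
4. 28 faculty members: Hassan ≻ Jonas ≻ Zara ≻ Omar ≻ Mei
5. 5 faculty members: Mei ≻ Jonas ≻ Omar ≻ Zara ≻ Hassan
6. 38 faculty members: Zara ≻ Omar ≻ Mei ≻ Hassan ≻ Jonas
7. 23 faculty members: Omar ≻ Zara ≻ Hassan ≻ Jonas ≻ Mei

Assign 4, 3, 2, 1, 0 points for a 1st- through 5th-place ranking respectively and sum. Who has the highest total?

Omar: 36·1 + 12·1 + 34·1 + 28·1 + 5·2 + 38·3 + 23·4 = 326
Jonas: 36·0 + 12·4 + 34·0 + 28·3 + 5·3 + 38·0 + 23·1 = 170
Zara: 36·3 + 12·3 + 34·2 + 28·2 + 5·1 + 38·4 + 23·3 = 494
Mei: 36·2 + 12·2 + 34·3 + 28·0 + 5·4 + 38·2 + 23·0 = 294
Hassan: 36·4 + 12·0 + 34·4 + 28·4 + 5·0 + 38·1 + 23·2 = 476
Zara has the highest Borda score (494).

Zara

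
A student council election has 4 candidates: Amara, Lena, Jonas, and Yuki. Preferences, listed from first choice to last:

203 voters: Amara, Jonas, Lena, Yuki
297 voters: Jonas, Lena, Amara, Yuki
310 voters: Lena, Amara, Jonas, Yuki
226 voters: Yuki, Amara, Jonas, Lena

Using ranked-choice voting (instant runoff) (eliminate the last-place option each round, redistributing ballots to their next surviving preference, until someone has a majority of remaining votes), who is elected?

Jonas

Round 1: Amara 203, Lena 310, Jonas 297, Yuki 226. Eliminate Amara.
Round 2: Lena 310, Jonas 500, Yuki 226. Eliminate Yuki.
Round 3: Lena 310, Jonas 726. Jonas has a majority.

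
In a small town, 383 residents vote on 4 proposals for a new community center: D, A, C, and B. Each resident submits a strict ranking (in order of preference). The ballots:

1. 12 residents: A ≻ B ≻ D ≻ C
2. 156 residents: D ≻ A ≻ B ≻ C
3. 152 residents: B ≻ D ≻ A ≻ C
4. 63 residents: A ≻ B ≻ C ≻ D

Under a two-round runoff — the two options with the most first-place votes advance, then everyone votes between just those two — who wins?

B

Round 1 first-place votes: D 156, A 75, C 0, B 152.
D and B advance.
Runoff: D is preferred to B by 156 voters; B by 227.
B wins the runoff.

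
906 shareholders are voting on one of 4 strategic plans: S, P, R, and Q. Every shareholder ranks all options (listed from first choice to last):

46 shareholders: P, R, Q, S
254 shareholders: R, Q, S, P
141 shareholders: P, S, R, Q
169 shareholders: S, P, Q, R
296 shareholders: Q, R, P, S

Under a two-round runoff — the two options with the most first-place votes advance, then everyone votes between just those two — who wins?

Q

Round 1 first-place votes: S 169, P 187, R 254, Q 296.
Q and R advance.
Runoff: Q is preferred to R by 465 voters; R by 441.
Q wins the runoff.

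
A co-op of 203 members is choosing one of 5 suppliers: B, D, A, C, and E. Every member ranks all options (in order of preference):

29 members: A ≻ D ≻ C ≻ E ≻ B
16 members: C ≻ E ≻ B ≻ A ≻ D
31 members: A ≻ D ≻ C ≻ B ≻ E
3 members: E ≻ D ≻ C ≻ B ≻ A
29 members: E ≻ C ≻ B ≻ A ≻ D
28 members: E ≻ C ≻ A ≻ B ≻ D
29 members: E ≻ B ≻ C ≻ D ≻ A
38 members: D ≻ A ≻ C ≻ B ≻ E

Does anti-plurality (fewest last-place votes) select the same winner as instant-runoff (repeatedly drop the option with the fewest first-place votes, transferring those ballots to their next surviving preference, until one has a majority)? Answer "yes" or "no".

Anti-plurality — last-place votes: B 29, D 73, A 32, C 0, E 69. Winner: C.
Instant-runoff — R1 B 0, D 38, A 60, C 16, E 89 (B out); R2 D 38, A 60, C 16, E 89 (C out); R3 D 38, A 60, E 105 (E winner). Winner: E.
The two methods disagree.

no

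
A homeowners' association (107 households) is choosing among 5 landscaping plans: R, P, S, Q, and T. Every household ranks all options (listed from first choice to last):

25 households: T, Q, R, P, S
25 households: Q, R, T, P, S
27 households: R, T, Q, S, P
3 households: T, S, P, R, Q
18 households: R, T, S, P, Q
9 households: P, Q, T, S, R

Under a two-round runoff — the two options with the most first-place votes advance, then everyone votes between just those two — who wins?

R

Round 1 first-place votes: R 45, P 9, S 0, Q 25, T 28.
R and T advance.
Runoff: R is preferred to T by 70 voters; T by 37.
R wins the runoff.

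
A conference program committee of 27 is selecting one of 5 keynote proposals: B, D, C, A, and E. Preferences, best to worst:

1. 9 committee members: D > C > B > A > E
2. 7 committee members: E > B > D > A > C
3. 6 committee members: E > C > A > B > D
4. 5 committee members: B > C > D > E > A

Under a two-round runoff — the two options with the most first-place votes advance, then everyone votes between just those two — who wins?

D

Round 1 first-place votes: B 5, D 9, C 0, A 0, E 13.
E and D advance.
Runoff: E is preferred to D by 13 voters; D by 14.
D wins the runoff.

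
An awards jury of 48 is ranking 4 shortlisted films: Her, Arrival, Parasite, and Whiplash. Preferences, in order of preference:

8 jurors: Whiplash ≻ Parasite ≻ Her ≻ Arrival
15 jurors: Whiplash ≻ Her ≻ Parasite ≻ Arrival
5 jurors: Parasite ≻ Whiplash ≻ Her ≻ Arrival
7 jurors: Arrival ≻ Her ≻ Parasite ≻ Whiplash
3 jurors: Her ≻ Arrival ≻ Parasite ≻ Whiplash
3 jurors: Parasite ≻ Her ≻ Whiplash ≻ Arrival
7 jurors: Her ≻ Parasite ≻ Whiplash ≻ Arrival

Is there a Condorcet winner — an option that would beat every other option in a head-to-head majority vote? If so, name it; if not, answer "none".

Checking pairwise contests:
Whiplash beats Her 28–20.
Her beats Arrival 41–7.
Her beats Parasite 32–16.
Parasite beats Whiplash 25–23.
Every option loses at least one head-to-head, so there is no Condorcet winner.

none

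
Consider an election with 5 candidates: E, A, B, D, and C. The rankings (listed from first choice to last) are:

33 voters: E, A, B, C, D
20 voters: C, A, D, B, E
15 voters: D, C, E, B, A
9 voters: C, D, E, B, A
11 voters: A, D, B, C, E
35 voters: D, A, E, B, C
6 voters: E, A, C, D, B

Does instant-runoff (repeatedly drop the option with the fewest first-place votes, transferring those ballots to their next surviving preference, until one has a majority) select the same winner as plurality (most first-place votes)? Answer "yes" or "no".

Instant-runoff — R1 E 39, A 11, B 0, D 50, C 29 (B out); R2 E 39, A 11, D 50, C 29 (A out); R3 E 39, D 61, C 29 (C out); R4 E 39, D 90 (D winner). Winner: D.
Plurality — first-place votes: E 39, A 11, B 0, D 50, C 29. Winner: D.
The two methods agree.

yes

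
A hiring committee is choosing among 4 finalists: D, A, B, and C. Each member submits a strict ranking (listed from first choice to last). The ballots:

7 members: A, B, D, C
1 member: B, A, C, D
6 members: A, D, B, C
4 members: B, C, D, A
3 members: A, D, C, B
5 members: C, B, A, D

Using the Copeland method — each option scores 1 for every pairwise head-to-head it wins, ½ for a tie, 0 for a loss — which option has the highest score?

A

D: beats C; loses to A and B → score 1.
A: beats D, B, and C → score 3.
B: beats D and C; loses to A → score 2.
C: loses to D, A, and B → score 0.
A has the best pairwise record.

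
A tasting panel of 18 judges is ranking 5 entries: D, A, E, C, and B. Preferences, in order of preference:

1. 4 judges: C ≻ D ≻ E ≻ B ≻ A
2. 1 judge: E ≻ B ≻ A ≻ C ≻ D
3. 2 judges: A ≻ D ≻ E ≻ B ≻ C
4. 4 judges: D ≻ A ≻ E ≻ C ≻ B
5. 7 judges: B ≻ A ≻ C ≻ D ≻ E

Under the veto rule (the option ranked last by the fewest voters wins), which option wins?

D

Last-place votes: D 1, A 4, E 7, C 2, B 4.
D is ranked last by the fewest voters, so D wins.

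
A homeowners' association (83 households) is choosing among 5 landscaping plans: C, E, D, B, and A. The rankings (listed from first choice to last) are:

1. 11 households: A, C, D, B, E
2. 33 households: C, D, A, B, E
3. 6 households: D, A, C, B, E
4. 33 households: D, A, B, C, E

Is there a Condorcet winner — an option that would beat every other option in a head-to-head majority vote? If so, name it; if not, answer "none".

Checking pairwise contests:
A beats C 50–33.
C beats E 83–0.
C beats D 44–39.
C beats B 50–33.
D beats A 72–11.
Every option loses at least one head-to-head, so there is no Condorcet winner.

none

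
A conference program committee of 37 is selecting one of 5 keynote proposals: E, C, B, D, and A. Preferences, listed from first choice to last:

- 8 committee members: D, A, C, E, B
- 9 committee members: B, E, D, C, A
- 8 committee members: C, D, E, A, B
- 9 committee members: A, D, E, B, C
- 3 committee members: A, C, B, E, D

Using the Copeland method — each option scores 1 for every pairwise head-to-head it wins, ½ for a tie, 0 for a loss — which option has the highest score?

D

E: beats B; loses to C, D, and A → score 1.
C: beats E and B; loses to D and A → score 2.
B: loses to E, C, D, and A → score 0.
D: beats E, C, B, and A → score 4.
A: beats E, C, and B; loses to D → score 3.
D has the best pairwise record.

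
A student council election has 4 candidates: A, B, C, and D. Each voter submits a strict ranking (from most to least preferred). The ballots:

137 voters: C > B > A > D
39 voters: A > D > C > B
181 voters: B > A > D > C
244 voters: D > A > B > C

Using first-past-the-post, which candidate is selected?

D

First-place votes: A 39, B 181, C 137, D 244.
D has the most first-place votes.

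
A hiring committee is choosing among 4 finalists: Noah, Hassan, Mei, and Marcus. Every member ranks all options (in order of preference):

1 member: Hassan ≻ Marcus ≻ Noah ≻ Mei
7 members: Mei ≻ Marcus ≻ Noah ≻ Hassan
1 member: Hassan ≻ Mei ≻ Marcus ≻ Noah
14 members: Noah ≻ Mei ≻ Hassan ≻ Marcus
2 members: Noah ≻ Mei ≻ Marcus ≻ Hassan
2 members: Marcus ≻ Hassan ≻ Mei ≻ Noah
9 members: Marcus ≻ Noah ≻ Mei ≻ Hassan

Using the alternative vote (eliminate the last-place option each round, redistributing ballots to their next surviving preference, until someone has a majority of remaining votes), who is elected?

Round 1: Noah 16, Hassan 2, Mei 7, Marcus 11. Eliminate Hassan.
Round 2: Noah 16, Mei 8, Marcus 12. Eliminate Mei.
Round 3: Noah 16, Marcus 20. Marcus has a majority.

Marcus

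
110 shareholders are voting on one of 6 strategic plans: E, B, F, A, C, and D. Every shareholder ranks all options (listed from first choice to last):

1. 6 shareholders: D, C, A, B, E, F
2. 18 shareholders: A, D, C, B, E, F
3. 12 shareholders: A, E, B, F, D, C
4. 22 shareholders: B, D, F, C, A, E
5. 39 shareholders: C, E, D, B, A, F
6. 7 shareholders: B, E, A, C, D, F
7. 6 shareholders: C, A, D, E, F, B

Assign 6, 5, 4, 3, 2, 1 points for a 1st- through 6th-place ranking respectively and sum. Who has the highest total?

C

E: 6·2 + 18·2 + 12·5 + 22·1 + 39·5 + 7·5 + 6·3 = 378
B: 6·3 + 18·3 + 12·4 + 22·6 + 39·3 + 7·6 + 6·1 = 417
F: 6·1 + 18·1 + 12·3 + 22·4 + 39·1 + 7·1 + 6·2 = 206
A: 6·4 + 18·6 + 12·6 + 22·2 + 39·2 + 7·4 + 6·5 = 384
C: 6·5 + 18·4 + 12·1 + 22·3 + 39·6 + 7·3 + 6·6 = 471
D: 6·6 + 18·5 + 12·2 + 22·5 + 39·4 + 7·2 + 6·4 = 454
C has the highest Borda score (471).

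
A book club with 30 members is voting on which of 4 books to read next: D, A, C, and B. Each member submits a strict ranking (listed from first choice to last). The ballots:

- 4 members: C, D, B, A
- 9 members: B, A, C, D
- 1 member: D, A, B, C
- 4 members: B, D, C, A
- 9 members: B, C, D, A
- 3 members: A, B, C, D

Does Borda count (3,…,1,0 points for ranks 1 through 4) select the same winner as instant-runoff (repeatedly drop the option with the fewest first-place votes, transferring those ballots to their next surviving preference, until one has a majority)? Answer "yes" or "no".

Borda — scores: D 28, A 29, C 46, B 77. Winner: B.
Instant-runoff — R1 D 1, A 3, C 4, B 22 (B winner). Winner: B.
The two methods agree.

yes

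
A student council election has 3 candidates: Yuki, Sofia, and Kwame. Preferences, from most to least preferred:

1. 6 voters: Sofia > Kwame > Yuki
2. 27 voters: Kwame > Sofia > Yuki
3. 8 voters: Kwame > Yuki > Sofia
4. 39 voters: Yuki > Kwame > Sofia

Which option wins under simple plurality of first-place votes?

Yuki

First-place votes: Yuki 39, Sofia 6, Kwame 35.
Yuki has the most first-place votes.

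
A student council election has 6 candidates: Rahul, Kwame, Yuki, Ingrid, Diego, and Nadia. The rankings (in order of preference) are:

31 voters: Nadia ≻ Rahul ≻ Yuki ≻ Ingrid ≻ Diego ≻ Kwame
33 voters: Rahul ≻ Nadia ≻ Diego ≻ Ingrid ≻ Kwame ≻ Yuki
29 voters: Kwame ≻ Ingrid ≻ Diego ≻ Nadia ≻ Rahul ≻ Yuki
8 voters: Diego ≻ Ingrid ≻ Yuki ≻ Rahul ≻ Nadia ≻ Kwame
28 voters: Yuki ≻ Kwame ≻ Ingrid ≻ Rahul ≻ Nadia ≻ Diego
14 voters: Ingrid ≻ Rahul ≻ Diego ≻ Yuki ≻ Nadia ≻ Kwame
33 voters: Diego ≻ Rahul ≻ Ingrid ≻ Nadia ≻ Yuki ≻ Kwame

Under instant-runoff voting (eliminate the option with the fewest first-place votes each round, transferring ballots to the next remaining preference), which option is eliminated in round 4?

Round 1: Rahul 33, Kwame 29, Yuki 28, Ingrid 14, Diego 41, Nadia 31. Eliminate Ingrid.
Round 2: Rahul 47, Kwame 29, Yuki 28, Diego 41, Nadia 31. Eliminate Yuki.
Round 3: Rahul 47, Kwame 57, Diego 41, Nadia 31. Eliminate Nadia.
Round 4: Rahul 78, Kwame 57, Diego 41. Eliminate Diego.

Diego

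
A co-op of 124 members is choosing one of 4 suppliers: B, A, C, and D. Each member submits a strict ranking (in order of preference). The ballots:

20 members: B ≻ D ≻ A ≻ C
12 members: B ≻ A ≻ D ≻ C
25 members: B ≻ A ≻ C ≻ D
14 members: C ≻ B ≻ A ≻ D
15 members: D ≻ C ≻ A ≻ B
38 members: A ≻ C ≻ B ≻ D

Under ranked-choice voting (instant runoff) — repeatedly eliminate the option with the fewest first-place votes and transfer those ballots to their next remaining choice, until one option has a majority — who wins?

B

Round 1: B 57, A 38, C 14, D 15. Eliminate C.
Round 2: B 71, A 38, D 15. B has a majority.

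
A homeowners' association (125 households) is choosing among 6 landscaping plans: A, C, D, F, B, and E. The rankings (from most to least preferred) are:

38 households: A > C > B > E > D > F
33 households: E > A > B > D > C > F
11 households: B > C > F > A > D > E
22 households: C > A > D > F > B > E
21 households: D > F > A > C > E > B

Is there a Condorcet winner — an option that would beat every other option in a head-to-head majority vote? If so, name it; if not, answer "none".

A vs C: 92–33 for A.
A vs D: 104–21 for A.
A vs F: 93–32 for A.
A vs B: 114–11 for A.
A vs E: 92–33 for A.
A beats every other option head-to-head.

A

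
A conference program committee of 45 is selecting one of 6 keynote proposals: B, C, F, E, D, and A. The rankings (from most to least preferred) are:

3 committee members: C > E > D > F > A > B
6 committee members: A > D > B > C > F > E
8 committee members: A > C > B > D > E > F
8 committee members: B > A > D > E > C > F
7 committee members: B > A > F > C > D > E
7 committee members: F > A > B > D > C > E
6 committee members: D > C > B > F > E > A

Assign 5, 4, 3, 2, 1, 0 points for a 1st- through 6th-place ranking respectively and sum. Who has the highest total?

B: 3·0 + 6·3 + 8·3 + 8·5 + 7·5 + 7·3 + 6·3 = 156
C: 3·5 + 6·2 + 8·4 + 8·1 + 7·2 + 7·1 + 6·4 = 112
F: 3·2 + 6·1 + 8·0 + 8·0 + 7·3 + 7·5 + 6·2 = 80
E: 3·4 + 6·0 + 8·1 + 8·2 + 7·0 + 7·0 + 6·1 = 42
D: 3·3 + 6·4 + 8·2 + 8·3 + 7·1 + 7·2 + 6·5 = 124
A: 3·1 + 6·5 + 8·5 + 8·4 + 7·4 + 7·4 + 6·0 = 161
A has the highest Borda score (161).

A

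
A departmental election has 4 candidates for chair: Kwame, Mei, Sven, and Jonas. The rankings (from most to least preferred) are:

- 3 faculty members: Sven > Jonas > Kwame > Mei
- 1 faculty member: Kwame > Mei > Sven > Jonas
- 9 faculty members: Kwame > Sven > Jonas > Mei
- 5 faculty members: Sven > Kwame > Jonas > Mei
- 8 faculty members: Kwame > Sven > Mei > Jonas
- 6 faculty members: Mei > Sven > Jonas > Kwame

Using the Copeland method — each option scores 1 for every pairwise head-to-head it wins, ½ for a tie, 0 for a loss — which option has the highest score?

Kwame

Kwame: beats Mei, Sven, and Jonas → score 3.
Mei: loses to Kwame, Sven, and Jonas → score 0.
Sven: beats Mei and Jonas; loses to Kwame → score 2.
Jonas: beats Mei; loses to Kwame and Sven → score 1.
Kwame has the best pairwise record.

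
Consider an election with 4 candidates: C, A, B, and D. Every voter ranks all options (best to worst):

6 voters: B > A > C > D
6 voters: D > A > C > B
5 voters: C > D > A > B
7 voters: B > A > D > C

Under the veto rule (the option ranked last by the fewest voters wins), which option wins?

Last-place votes: C 7, A 0, B 11, D 6.
A is ranked last by the fewest voters, so A wins.

A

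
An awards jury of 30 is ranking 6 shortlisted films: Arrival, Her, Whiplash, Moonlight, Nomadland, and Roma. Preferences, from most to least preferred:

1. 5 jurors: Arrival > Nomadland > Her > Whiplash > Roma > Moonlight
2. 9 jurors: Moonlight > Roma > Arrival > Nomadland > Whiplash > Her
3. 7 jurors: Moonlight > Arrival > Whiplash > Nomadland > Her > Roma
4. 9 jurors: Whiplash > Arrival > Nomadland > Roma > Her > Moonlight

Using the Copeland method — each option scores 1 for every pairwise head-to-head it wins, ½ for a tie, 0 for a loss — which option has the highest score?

Moonlight

Arrival: beats Her, Whiplash, Nomadland, and Roma; loses to Moonlight → score 4.
Her: loses to Arrival, Whiplash, Moonlight, Nomadland, and Roma → score 0.
Whiplash: beats Her, Nomadland, and Roma; loses to Arrival and Moonlight → score 3.
Moonlight: beats Arrival, Her, Whiplash, Nomadland, and Roma → score 5.
Nomadland: beats Her and Roma; loses to Arrival, Whiplash, and Moonlight → score 2.
Roma: beats Her; loses to Arrival, Whiplash, Moonlight, and Nomadland → score 1.
Moonlight has the best pairwise record.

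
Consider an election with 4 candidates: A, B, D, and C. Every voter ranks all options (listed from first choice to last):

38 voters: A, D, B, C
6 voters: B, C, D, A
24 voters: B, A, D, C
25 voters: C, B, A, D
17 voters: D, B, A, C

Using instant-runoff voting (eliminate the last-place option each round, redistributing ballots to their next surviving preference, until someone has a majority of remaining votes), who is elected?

B

Round 1: A 38, B 30, D 17, C 25. Eliminate D.
Round 2: A 38, B 47, C 25. Eliminate C.
Round 3: A 38, B 72. B has a majority.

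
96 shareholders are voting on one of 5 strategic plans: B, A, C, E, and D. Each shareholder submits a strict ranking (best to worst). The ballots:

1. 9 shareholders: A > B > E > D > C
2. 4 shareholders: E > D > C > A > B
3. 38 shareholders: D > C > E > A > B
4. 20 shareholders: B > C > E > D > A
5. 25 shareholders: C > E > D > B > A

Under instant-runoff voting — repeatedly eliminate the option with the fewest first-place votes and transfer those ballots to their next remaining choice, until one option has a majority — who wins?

Round 1: B 20, A 9, C 25, E 4, D 38. Eliminate E.
Round 2: B 20, A 9, C 25, D 42. Eliminate A.
Round 3: B 29, C 25, D 42. Eliminate C.
Round 4: B 29, D 67. D has a majority.

D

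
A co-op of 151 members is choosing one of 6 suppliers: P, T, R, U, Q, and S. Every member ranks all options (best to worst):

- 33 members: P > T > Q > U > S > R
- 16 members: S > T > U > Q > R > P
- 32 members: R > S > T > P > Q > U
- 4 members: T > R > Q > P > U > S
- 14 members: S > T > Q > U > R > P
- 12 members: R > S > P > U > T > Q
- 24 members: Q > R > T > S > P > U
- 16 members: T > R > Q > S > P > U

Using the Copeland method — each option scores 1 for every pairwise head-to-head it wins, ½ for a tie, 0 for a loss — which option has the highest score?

T

P: beats U and Q; loses to T, R, and S → score 2.
T: beats P, R, U, Q, and S → score 5.
R: beats P, U, and S; loses to T and Q → score 3.
U: loses to P, T, R, Q, and S → score 0.
Q: beats R, U, and S; loses to P and T → score 3.
S: beats P and U; loses to T, R, and Q → score 2.
T has the best pairwise record.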